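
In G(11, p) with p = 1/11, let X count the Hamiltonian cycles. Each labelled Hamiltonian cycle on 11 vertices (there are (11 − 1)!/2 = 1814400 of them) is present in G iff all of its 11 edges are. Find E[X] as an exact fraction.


K_11 has (11 − 1)!/2 = 1814400 labelled Hamiltonian cycles.
For each such Hamiltonian cycle H, let X_H = 1 if all 11 edges of H are present in G. Then P[X_H = 1] = p^{11} = (1/11)^{11} = 1/285311670611.
By linearity of expectation: E[X] = Σ_H E[X_H] = 1814400 · p^{11} = 1814400 · 1/285311670611 = 1814400/285311670611.
Numerically: E[X] ≈ 6.36e-06.

E[X] = 1814400 · (1/11)^{11} = 1814400/285311670611 ≈ 6.36e-06.


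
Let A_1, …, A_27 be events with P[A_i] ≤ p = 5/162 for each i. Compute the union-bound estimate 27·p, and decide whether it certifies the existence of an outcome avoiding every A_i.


Union bound: P[∪_{i=1}^{27} A_i] ≤ Σ_i P[A_i] ≤ 27·p = 27·(5/162) = 5/6.
Numerically: 5/6 ≈ 0.833.
Is 5/6 < 1? YES.
Since P[∪ A_i] ≤ 5/6 < 1, the complement has P[∩ A_i^c] ≥ 1 − 5/6 = 1/6 > 0, so some outcome avoids every A_i.

27·p = 5/6 ≈ 0.833; existence CERTIFIED by the union bound.


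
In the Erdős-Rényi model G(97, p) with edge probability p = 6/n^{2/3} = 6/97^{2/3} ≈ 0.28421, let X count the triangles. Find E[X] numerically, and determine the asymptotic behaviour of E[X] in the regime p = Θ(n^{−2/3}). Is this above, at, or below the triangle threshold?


Number of potential triangles: C(97, 3) = 147440.
Each occurs with probability p³ ≈ (0.28421)³ ≈ 2.2956744e-02.
By linearity: E[X] = C(97, 3)·p³ ≈ 147440 · 2.2956744e-02 ≈ 3384.74227.
Since α = 2/3 < 1, p = c/n^{2/3} ≫ 1/n is above the triangle threshold p ~ 1/n. Asymptotically E[X] ~ (c³/6)·n^{3(1−α)} = (6³/6)·n^{1} → ∞; triangles are abundant w.h.p.

E[X] ≈ 3384.74227; in regime p = Θ(1/n^{2/3}) E[X] diverges (above the triangle threshold p ~ 1/n).


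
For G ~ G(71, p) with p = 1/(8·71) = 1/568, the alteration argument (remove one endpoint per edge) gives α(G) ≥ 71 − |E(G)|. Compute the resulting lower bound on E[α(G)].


E[|E(G)|] = C(71, 2)·p = 2485 · (1/568) = 35/8.
E[α(G)] ≥ n − E[|E(G)|] = 71 − 35/8 = 533/8.
Numerically: ≈ 66.625.
(This is only a lower bound; the true E[α(G)] may be larger.)

E[α(G)] ≥ 533/8 ≈ 66.625.


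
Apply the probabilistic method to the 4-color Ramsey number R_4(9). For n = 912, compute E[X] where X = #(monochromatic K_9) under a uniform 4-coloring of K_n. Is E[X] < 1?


E[X] = C(912, 9) · 4^{1 − 36} = 1156095740032081475120 · 4^{−35} = 1156095740032081475120/1180591620717411303424.
As a reduced fraction: E[X] = 72255983752005092195/73786976294838206464 ≈ 0.9792512.
Is E[X] < 1? YES.
Since E[X] < 1, there exists a 4-coloring of K_{912} with no monochromatic K_9; hence R_4(9) > 912.

E[X] = 72255983752005092195/73786976294838206464 ≈ 0.9792512; E[X] < 1, so R_4(9) > 912.


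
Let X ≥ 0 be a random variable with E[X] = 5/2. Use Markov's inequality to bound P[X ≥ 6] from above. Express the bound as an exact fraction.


μ = E[X] = 5/2, a = 6.
Markov: P[X ≥ 6] ≤ μ/a = (5/2)/6 = 5/12.
Numerically: ≈ 0.4167.
(Since a = 6 > μ = 2.5000, the bound 5/12 is < 1 and informative.)

P[X ≥ 6] ≤ 5/12 ≈ 0.4167.


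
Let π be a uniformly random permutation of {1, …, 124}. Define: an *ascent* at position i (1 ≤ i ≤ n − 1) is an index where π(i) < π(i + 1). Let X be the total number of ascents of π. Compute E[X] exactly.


Write X = Σ X_I over i = 1, …, 123, with X_I the indicator of one ascent.
There are 123 indicators.
For each fixed i, the pair (π(i), π(i+1)) is a uniformly random ordered pair of distinct values from {1, …, 124}; by symmetry P[π(i) < π(i+1)] = 1/2.
By linearity: E[X] = 123 · (1/2) = (124 − 1) · (1/2) = 123/2 ≈ 61.5000.

E[X] = 123/2 = 61.5000.


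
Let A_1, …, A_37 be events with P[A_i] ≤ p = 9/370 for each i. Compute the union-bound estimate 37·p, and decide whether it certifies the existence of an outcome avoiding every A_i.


Union bound: P[∪_{i=1}^{37} A_i] ≤ Σ_i P[A_i] ≤ 37·p = 37·(9/370) = 9/10.
Numerically: 9/10 ≈ 0.90000.
Is 9/10 < 1? YES.
Since P[∪ A_i] ≤ 9/10 < 1, the complement has P[∩ A_i^c] ≥ 1 − 9/10 = 1/10 > 0, so some outcome avoids every A_i.

37·p = 9/10 ≈ 0.90000; existence CERTIFIED by the union bound.


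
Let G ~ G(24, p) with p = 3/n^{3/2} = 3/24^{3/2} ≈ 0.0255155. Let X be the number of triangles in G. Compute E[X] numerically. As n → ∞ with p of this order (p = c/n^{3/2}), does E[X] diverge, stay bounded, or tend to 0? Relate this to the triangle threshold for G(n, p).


Number of potential triangles: C(24, 3) = 2024.
Each occurs with probability p³ ≈ (0.0255155)³ ≈ 1.66116655e-05.
By linearity: E[X] = C(24, 3)·p³ ≈ 2024 · 1.66116655e-05 ≈ 0.033622.
Since α = 3/2 > 1, p = c/n^{3/2} = o(1/n) is below the triangle threshold p ~ 1/n. Asymptotically E[X] ~ (c³/6)·n^{3(1−α)} = (3³/6)·n^{-1.5} → 0, so by Markov's inequality G has no triangles w.h.p.

E[X] ≈ 0.033622; in regime p = Θ(1/n^{3/2}) E[X] tends to 0 (below the triangle threshold p ~ 1/n).


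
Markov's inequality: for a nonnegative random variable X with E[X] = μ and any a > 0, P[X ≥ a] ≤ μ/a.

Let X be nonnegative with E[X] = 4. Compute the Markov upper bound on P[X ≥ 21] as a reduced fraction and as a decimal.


μ = E[X] = 4, a = 21.
Markov: P[X ≥ 21] ≤ μ/a = (4)/21 = 4/21.
Numerically: ≈ 0.190.
(Since a = 21 > μ = 4.000, the bound 4/21 is < 1 and informative.)

P[X ≥ 21] ≤ 4/21 ≈ 0.190.


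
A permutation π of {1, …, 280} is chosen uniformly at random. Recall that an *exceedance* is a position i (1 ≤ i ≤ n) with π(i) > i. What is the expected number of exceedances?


Write X = Σ_{i=1}^{280} X_i, where X_i = 1_{π(i) > i}.
For each fixed i, π(i) is uniform over {1, …, 280} (marginal of a uniform permutation), so P[π(i) > i] = (n − i)/n. Summing: Σ_{i=1}^{280} (n − i)/n = (0 + 1 + … + 279)/280 = 280(280 − 1)/(2·280) = (280 − 1)/2.
Hence E[X] = Σ_{i=1}^{280} (280 − i)/280 = 279/2 ≈ 139.500000.

E[X] = 279/2 = 139.500000.


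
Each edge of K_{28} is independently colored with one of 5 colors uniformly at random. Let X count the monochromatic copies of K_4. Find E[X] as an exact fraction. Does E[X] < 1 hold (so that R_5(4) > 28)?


E[X] = C(28, 4) · 5^{1 − 6} = 20475 · 5^{−5} = 20475/3125.
As a reduced fraction: E[X] = 819/125 ≈ 6.55200.
Is E[X] < 1? NO.
Since E[X] ≥ 1, the first-moment bound is inconclusive at n = 28; it does NOT by itself certify R_5(4) > 28.

E[X] = 819/125 ≈ 6.55200; E[X] ≥ 1; first-moment method inconclusive here.


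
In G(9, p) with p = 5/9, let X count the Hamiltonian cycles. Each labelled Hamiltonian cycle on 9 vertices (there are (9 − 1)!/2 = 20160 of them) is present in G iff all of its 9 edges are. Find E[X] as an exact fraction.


K_9 has (9 − 1)!/2 = 20160 labelled Hamiltonian cycles.
For each such Hamiltonian cycle H, let X_H = 1 if all 9 edges of H are present in G. Then P[X_H = 1] = p^{9} = (5/9)^{9} = 1953125/387420489.
Summing the indicators: E[X] = Σ_H E[X_H] = 20160 · p^{9} = 20160 · 1953125/387420489 = 4375000000/43046721.
Numerically: E[X] ≈ 101.6.

E[X] = 20160 · (5/9)^{9} = 4375000000/43046721 ≈ 101.6.


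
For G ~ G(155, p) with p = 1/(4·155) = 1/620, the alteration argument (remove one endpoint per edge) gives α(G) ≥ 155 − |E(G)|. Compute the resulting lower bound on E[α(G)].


E[|E(G)|] = C(155, 2)·p = 11935 · (1/620) = 77/4.
E[α(G)] ≥ n − E[|E(G)|] = 155 − 77/4 = 543/4.
Numerically: ≈ 135.75000.
(This is only a lower bound; the true E[α(G)] may be larger.)

E[α(G)] ≥ 543/4 ≈ 135.75000.


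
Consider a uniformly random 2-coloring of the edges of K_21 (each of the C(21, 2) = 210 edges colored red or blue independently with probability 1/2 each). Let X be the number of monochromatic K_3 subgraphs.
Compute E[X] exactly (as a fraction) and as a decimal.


Let X = Σ_S X_S over the C(21, 3) = 1330 subsets S of size 3, where X_S = 1 if the K_3 on S is monochromatic.
For a fixed S, the K_3 on S has C(3, 2) = 3 edges. P[all 3 edges red] = (1/2)^3, and likewise for blue, so P[monochromatic] = 2·(1/2)^3 = 2^{1 − 3} = 1/4.
By linearity of expectation: E[X] = C(21, 3) · 2^{1 − 3} = 1330 · 1/4 = 665/2.
Numerically: E[X] ≈ 332.50000.

E[X] = C(21,3)·2^(1−C(3,2)) = 665/2 ≈ 332.50000.


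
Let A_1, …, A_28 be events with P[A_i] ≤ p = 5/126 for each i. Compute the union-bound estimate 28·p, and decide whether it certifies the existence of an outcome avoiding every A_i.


Union bound: P[∪_{i=1}^{28} A_i] ≤ Σ_i P[A_i] ≤ 28·p = 28·(5/126) = 10/9.
Numerically: 10/9 ≈ 1.111.
Is 10/9 < 1? NO.
Since the bound 10/9 is ≥ 1, the union bound is uninformative here; it does NOT by itself certify existence.

28·p = 10/9 ≈ 1.111; existence NOT certified by the union bound.


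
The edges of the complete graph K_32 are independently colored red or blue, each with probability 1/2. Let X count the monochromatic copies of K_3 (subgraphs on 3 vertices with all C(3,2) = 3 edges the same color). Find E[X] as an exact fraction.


Let X = Σ_S X_S over the C(32, 3) = 4960 subsets S of size 3, where X_S = 1 if the K_3 on S is monochromatic.
For a fixed S, the K_3 on S has C(3, 2) = 3 edges. P[all 3 edges red] = (1/2)^3, and likewise for blue, so P[monochromatic] = 2·(1/2)^3 = 2^{1 − 3} = 1/4.
By linearity of expectation: E[X] = C(32, 3) · 2^{1 − 3} = 4960 · 1/4 = 1240.
Numerically: E[X] ≈ 1240.00000.

E[X] = C(32,3)·2^(1−C(3,2)) = 1240 ≈ 1240.00000.


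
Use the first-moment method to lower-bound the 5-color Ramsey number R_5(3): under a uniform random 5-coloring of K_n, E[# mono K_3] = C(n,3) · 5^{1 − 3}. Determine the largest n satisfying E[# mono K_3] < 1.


We need C(n, 3) · 5^{1 − 3} < 1, i.e. C(n, 3) < 5^{3 − 1} = 25.
Check values of n near the boundary:
  n = 4: C(4, 3) = 4; 4 < 25? YES
  n = 5: C(5, 3) = 10; 10 < 25? YES
  n = 6: C(6, 3) = 20; 20 < 25? YES
  n = 7: C(7, 3) = 35; 35 < 25? NO
  n = 8: C(8, 3) = 56; 56 < 25? NO
  n = 9: C(9, 3) = 84; 84 < 25? NO
The largest n with C(n, 3) < 25 is n = 6 (where E[X] = 4/5 ≈ 0.800000). Hence R_5(3) > 6, i.e. R_5(3) ≥ 7.

Largest n = 6; hence R_5(3) > 6.


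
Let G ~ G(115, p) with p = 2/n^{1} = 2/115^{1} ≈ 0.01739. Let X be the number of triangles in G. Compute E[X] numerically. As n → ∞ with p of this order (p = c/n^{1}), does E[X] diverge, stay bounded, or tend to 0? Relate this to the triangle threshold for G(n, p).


Number of potential triangles: C(115, 3) = 246905.
Each occurs with probability p³ ≈ (0.01739)³ ≈ 5.260130e-06.
By linearity: E[X] = C(115, 3)·p³ ≈ 246905 · 5.260130e-06 ≈ 1.2988.
Here α = 1, so p = 2/n is exactly at the triangle threshold p ~ 1/n. Asymptotically E[X] → c³/6 = 2³/6 = 4/3 ≈ 1.3333, a bounded constant. In this regime the triangle count is asymptotically Poisson(c³/6).

E[X] ≈ 1.2988; in regime p = Θ(1/n^{1}) E[X] stays bounded (at the triangle threshold p ~ 1/n).


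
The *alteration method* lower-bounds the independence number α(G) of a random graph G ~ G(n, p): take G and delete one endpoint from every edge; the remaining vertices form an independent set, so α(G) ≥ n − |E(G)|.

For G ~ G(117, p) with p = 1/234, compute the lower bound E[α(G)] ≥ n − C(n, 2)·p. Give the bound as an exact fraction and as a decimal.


E[|E(G)|] = C(117, 2)·p = 6786 · (1/234) = 29.
E[α(G)] ≥ n − E[|E(G)|] = 117 − 29 = 88.
Numerically: ≈ 88.000000.
(This is only a lower bound; the true E[α(G)] may be larger.)

E[α(G)] ≥ 88 ≈ 88.000000.


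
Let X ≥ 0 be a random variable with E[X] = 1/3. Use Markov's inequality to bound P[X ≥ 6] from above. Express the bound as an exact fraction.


μ = E[X] = 1/3, a = 6.
Markov: P[X ≥ 6] ≤ μ/a = (1/3)/6 = 1/18.
Numerically: ≈ 0.05556.
(Since a = 6 > μ = 0.33333, the bound 1/18 is < 1 and informative.)

P[X ≥ 6] ≤ 1/18 ≈ 0.05556.


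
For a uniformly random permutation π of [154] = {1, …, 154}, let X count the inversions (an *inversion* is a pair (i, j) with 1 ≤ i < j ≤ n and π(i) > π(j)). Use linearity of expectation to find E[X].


Write X = Σ X_I over the C(154, 2) = 11781 pairs i < j, with X_I the indicator of one inversion.
There are 11781 indicators.
For each fixed pair i < j, the values π(i) and π(j) are two distinct elements of {1, …, 154} in uniformly random order; by symmetry P[π(i) > π(j)] = 1/2.
By linearity: E[X] = 11781 · (1/2) = C(154, 2) · (1/2) = 11781/2 = 11781/2 ≈ 5890.50000.

E[X] = 11781/2 = 5890.50000.


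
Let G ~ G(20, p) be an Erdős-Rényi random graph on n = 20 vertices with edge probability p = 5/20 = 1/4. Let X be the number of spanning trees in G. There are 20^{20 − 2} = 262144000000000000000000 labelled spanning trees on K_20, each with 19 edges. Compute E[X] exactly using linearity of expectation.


K_20 has 20^{20 − 2} = 262144000000000000000000 labelled spanning trees.
For each such spanning tree H, let X_H = 1 if all 19 edges of H are present in G. Then P[X_H = 1] = p^{19} = (1/4)^{19} = 1/274877906944.
By linearity of expectation: E[X] = Σ_H E[X_H] = 262144000000000000000000 · p^{19} = 262144000000000000000000 · 1/274877906944 = 3814697265625/4.
Numerically: E[X] ≈ 9.5367e+11.

E[X] = 262144000000000000000000 · (1/4)^{19} = 3814697265625/4 ≈ 9.5367e+11.


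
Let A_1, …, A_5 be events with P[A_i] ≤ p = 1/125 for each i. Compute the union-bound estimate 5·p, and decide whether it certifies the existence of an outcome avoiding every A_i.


Union bound: P[∪_{i=1}^{5} A_i] ≤ Σ_i P[A_i] ≤ 5·p = 5·(1/125) = 1/25.
Numerically: 1/25 ≈ 0.04000.
Is 1/25 < 1? YES.
Since P[∪ A_i] ≤ 1/25 < 1, the complement has P[∩ A_i^c] ≥ 1 − 1/25 = 24/25 > 0, so some outcome avoids every A_i.

5·p = 1/25 ≈ 0.04000; existence CERTIFIED by the union bound.


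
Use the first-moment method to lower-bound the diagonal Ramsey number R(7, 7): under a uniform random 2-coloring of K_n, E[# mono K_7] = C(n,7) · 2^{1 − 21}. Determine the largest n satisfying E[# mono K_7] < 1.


We need C(n, 7) · 2^{1 − 21} < 1, i.e. C(n, 7) < 2^{21 − 1} = 1048576.
Check values of n near the boundary:
  n = 23: C(23, 7) = 245157; 245157 < 1048576? YES
  n = 24: C(24, 7) = 346104; 346104 < 1048576? YES
  n = 25: C(25, 7) = 480700; 480700 < 1048576? YES
  n = 26: C(26, 7) = 657800; 657800 < 1048576? YES
  n = 27: C(27, 7) = 888030; 888030 < 1048576? YES
  n = 28: C(28, 7) = 1184040; 1184040 < 1048576? NO
  n = 29: C(29, 7) = 1560780; 1560780 < 1048576? NO
  n = 30: C(30, 7) = 2035800; 2035800 < 1048576? NO
The largest n with C(n, 7) < 1048576 is n = 27 (where E[X] = 444015/524288 ≈ 0.84689). Hence R(7, 7) > 27, i.e. R(7, 7) ≥ 28.

Largest n = 27; hence R(7, 7) > 27.


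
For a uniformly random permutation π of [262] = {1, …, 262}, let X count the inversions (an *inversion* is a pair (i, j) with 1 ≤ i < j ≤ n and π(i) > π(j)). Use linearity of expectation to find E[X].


Write X = Σ X_I over the C(262, 2) = 34191 pairs i < j, with X_I the indicator of one inversion.
There are 34191 indicators.
For each fixed pair i < j, the values π(i) and π(j) are two distinct elements of {1, …, 262} in uniformly random order; by symmetry P[π(i) > π(j)] = 1/2.
By linearity: E[X] = 34191 · (1/2) = C(262, 2) · (1/2) = 34191/2 = 34191/2 ≈ 17095.5000.

E[X] = 34191/2 = 17095.5000.


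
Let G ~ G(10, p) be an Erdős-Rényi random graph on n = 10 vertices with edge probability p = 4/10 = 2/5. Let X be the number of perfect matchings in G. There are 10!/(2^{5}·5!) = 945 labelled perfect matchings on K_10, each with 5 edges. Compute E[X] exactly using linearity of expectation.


K_10 has 10!/(2^{5}·5!) = 945 labelled perfect matchings.
For each such perfect matching H, let X_H = 1 if all 5 edges of H are present in G. Then P[X_H = 1] = p^{5} = (2/5)^{5} = 32/3125.
By linearity of expectation: E[X] = Σ_H E[X_H] = 945 · p^{5} = 945 · 32/3125 = 6048/625.
Numerically: E[X] ≈ 9.6768.

E[X] = 945 · (2/5)^{5} = 6048/625 ≈ 9.6768.


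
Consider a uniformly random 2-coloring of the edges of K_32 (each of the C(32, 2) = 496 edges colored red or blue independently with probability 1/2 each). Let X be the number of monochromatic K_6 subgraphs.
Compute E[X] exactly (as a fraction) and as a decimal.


Let X = Σ_S X_S over the C(32, 6) = 906192 subsets S of size 6, where X_S = 1 if the K_6 on S is monochromatic.
For a fixed S, the K_6 on S has C(6, 2) = 15 edges. P[all 15 edges red] = (1/2)^15, and likewise for blue, so P[monochromatic] = 2·(1/2)^15 = 2^{1 − 15} = 1/16384.
By linearity: E[X] = C(32, 6) · 2^{1 − 15} = 906192 · 1/16384 = 56637/1024.
Numerically: E[X] ≈ 55.310.

E[X] = C(32,6)·2^(1−C(6,2)) = 56637/1024 ≈ 55.310.


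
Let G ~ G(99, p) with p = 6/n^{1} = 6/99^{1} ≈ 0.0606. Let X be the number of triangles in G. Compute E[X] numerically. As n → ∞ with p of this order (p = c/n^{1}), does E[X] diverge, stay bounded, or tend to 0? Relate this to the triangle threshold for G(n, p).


Number of potential triangles: C(99, 3) = 156849.
Each occurs with probability p³ ≈ (0.0606)³ ≈ 2.22612e-04.
By linearity: E[X] = C(99, 3)·p³ ≈ 156849 · 2.22612e-04 ≈ 34.916.
Here α = 1, so p = 6/n is exactly at the triangle threshold p ~ 1/n. Asymptotically E[X] → c³/6 = 6³/6 = 36 ≈ 36.000, a bounded constant. In this regime the triangle count is asymptotically Poisson(c³/6).

E[X] ≈ 34.916; in regime p = Θ(1/n^{1}) E[X] stays bounded (at the triangle threshold p ~ 1/n).


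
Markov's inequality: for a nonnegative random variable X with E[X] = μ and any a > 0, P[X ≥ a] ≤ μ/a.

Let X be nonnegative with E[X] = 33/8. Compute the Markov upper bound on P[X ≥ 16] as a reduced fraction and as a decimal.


μ = E[X] = 33/8, a = 16.
Markov: P[X ≥ 16] ≤ μ/a = (33/8)/16 = 33/128.
Numerically: ≈ 0.257812.
(Since a = 16 > μ = 4.125000, the bound 33/128 is < 1 and informative.)

P[X ≥ 16] ≤ 33/128 ≈ 0.257812.


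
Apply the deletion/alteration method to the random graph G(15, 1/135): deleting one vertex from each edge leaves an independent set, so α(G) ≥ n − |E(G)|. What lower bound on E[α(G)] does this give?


E[|E(G)|] = C(15, 2)·p = 105 · (1/135) = 7/9.
E[α(G)] ≥ n − E[|E(G)|] = 15 − 7/9 = 128/9.
Numerically: ≈ 14.222222.
(This is only a lower bound; the true E[α(G)] may be larger.)

E[α(G)] ≥ 128/9 ≈ 14.222222.


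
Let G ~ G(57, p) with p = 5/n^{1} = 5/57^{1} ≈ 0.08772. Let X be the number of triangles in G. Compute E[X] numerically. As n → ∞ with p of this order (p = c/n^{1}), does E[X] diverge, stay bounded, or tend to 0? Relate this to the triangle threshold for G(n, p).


Number of potential triangles: C(57, 3) = 29260.
Each occurs with probability p³ ≈ (0.08772)³ ≈ 6.749715e-04.
By linearity: E[X] = C(57, 3)·p³ ≈ 29260 · 6.749715e-04 ≈ 19.7497.
Here α = 1, so p = 5/n is exactly at the triangle threshold p ~ 1/n. Asymptotically E[X] → c³/6 = 5³/6 = 125/6 ≈ 20.8333, a bounded constant. In this regime the triangle count is asymptotically Poisson(c³/6).

E[X] ≈ 19.7497; in regime p = Θ(1/n^{1}) E[X] stays bounded (at the triangle threshold p ~ 1/n).


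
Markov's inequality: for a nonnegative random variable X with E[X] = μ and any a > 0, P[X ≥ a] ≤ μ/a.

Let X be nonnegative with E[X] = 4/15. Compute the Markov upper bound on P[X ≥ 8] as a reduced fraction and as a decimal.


μ = E[X] = 4/15, a = 8.
Markov: P[X ≥ 8] ≤ μ/a = (4/15)/8 = 1/30.
Numerically: ≈ 0.033.
(Since a = 8 > μ = 0.267, the bound 1/30 is < 1 and informative.)

P[X ≥ 8] ≤ 1/30 ≈ 0.033.


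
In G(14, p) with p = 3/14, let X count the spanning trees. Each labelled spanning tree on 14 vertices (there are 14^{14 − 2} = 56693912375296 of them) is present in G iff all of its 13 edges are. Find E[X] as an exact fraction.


K_14 has 14^{14 − 2} = 56693912375296 labelled spanning trees.
For each such spanning tree H, let X_H = 1 if all 13 edges of H are present in G. Then P[X_H = 1] = p^{13} = (3/14)^{13} = 1594323/793714773254144.
Summing the indicators: E[X] = Σ_H E[X_H] = 56693912375296 · p^{13} = 56693912375296 · 1594323/793714773254144 = 1594323/14.
Numerically: E[X] ≈ 113880.

E[X] = 56693912375296 · (3/14)^{13} = 1594323/14 ≈ 113880.


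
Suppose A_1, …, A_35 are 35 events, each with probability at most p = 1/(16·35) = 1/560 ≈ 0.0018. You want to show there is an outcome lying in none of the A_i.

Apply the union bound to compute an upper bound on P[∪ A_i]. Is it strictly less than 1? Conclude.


Union bound: P[∪_{i=1}^{35} A_i] ≤ Σ_i P[A_i] ≤ 35·p = 35·(1/560) = 1/16.
Numerically: 1/16 ≈ 0.0625.
Is 1/16 < 1? YES.
Since P[∪ A_i] ≤ 1/16 < 1, the complement has P[∩ A_i^c] ≥ 1 − 1/16 = 15/16 > 0, so some outcome avoids every A_i.

35·p = 1/16 ≈ 0.0625; existence CERTIFIED by the union bound.


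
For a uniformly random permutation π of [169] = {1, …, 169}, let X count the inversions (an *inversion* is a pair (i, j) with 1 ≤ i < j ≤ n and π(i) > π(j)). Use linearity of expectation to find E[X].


Write X = Σ X_I over the C(169, 2) = 14196 pairs i < j, with X_I the indicator of one inversion.
There are 14196 indicators.
For each fixed pair i < j, the values π(i) and π(j) are two distinct elements of {1, …, 169} in uniformly random order; by symmetry P[π(i) > π(j)] = 1/2.
By linearity: E[X] = 14196 · (1/2) = C(169, 2) · (1/2) = 14196/2 = 7098 ≈ 7098.000000.

E[X] = 7098 = 7098.000000.


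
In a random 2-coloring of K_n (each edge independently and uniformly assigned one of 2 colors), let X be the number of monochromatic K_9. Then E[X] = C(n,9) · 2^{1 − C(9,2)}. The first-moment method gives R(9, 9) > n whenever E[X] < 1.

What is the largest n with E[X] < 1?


We need C(n, 9) · 2^{1 − 36} < 1, i.e. C(n, 9) < 2^{36 − 1} = 34359738368.
Check values of n near the boundary:
  n = 64: C(64, 9) = 27540584512; 27540584512 < 34359738368? YES
  n = 65: C(65, 9) = 31966749880; 31966749880 < 34359738368? YES
  n = 66: C(66, 9) = 37014131440; 37014131440 < 34359738368? NO
The largest n with C(n, 9) < 34359738368 is n = 65 (where E[X] = 3995843735/4294967296 ≈ 0.93035). Hence R(9, 9) > 65, i.e. R(9, 9) ≥ 66.

Largest n = 65; hence R(9, 9) > 65.


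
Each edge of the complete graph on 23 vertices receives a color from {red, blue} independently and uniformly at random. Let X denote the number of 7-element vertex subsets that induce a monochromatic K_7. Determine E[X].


Let X = Σ_S X_S over the C(23, 7) = 245157 subsets S of size 7, where X_S = 1 if the K_7 on S is monochromatic.
For a fixed S, the K_7 on S has C(7, 2) = 21 edges. P[all 21 edges red] = (1/2)^21, and likewise for blue, so P[monochromatic] = 2·(1/2)^21 = 2^{1 − 21} = 1/1048576.
By linearity: E[X] = C(23, 7) · 2^{1 − 21} = 245157 · 1/1048576 = 245157/1048576.
Numerically: E[X] ≈ 0.233800.

E[X] = C(23,7)·2^(1−C(7,2)) = 245157/1048576 ≈ 0.233800.


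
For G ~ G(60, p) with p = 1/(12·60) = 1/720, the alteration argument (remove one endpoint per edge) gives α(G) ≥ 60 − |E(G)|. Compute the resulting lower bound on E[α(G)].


E[|E(G)|] = C(60, 2)·p = 1770 · (1/720) = 59/24.
E[α(G)] ≥ n − E[|E(G)|] = 60 − 59/24 = 1381/24.
Numerically: ≈ 57.54167.
(This is only a lower bound; the true E[α(G)] may be larger.)

E[α(G)] ≥ 1381/24 ≈ 57.54167.


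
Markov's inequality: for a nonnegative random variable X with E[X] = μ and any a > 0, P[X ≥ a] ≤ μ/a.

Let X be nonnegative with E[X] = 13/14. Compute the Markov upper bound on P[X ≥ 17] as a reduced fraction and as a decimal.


μ = E[X] = 13/14, a = 17.
Markov: P[X ≥ 17] ≤ μ/a = (13/14)/17 = 13/238.
Numerically: ≈ 0.055.
(Since a = 17 > μ = 0.929, the bound 13/238 is < 1 and informative.)

P[X ≥ 17] ≤ 13/238 ≈ 0.055.


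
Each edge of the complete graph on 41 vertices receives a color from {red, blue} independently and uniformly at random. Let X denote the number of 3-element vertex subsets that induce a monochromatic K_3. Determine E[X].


Let X = Σ_S X_S over the C(41, 3) = 10660 subsets S of size 3, where X_S = 1 if the K_3 on S is monochromatic.
For a fixed S, the K_3 on S has C(3, 2) = 3 edges. P[all 3 edges red] = (1/2)^3, and likewise for blue, so P[monochromatic] = 2·(1/2)^3 = 2^{1 − 3} = 1/4.
Summing: E[X] = C(41, 3) · 2^{1 − 3} = 10660 · 1/4 = 2665.
Numerically: E[X] ≈ 2665.00000.

E[X] = C(41,3)·2^(1−C(3,2)) = 2665 ≈ 2665.00000.


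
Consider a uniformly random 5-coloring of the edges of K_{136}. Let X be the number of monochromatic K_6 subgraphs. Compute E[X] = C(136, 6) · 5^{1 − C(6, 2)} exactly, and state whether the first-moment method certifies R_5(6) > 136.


E[X] = C(136, 6) · 5^{1 − 15} = 7858539612 · 5^{−14} = 7858539612/6103515625.
As a reduced fraction: E[X] = 7858539612/6103515625 ≈ 1.2875431.
Is E[X] < 1? NO.
Since E[X] ≥ 1, the first-moment bound is inconclusive at n = 136; it does NOT by itself certify R_5(6) > 136.

E[X] = 7858539612/6103515625 ≈ 1.2875431; E[X] ≥ 1; first-moment method inconclusive here.


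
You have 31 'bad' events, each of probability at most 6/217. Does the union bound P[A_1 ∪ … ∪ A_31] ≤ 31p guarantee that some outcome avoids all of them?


Union bound: P[∪_{i=1}^{31} A_i] ≤ Σ_i P[A_i] ≤ 31·p = 31·(6/217) = 6/7.
Numerically: 6/7 ≈ 0.857143.
Is 6/7 < 1? YES.
Since P[∪ A_i] ≤ 6/7 < 1, the complement has P[∩ A_i^c] ≥ 1 − 6/7 = 1/7 > 0, so some outcome avoids every A_i.

31·p = 6/7 ≈ 0.857143; existence CERTIFIED by the union bound.


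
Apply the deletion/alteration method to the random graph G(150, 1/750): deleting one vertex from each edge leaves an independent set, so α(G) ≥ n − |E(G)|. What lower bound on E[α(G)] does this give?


E[|E(G)|] = C(150, 2)·p = 11175 · (1/750) = 149/10.
E[α(G)] ≥ n − E[|E(G)|] = 150 − 149/10 = 1351/10.
Numerically: ≈ 135.1000.
(This is only a lower bound; the true E[α(G)] may be larger.)

E[α(G)] ≥ 1351/10 ≈ 135.1000.


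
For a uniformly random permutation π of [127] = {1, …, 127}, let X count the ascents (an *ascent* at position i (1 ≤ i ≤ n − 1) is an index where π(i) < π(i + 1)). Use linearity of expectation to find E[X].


Write X = Σ X_I over i = 1, …, 126, with X_I the indicator of one ascent.
There are 126 indicators.
For each fixed i, the pair (π(i), π(i+1)) is a uniformly random ordered pair of distinct values from {1, …, 127}; by symmetry P[π(i) < π(i+1)] = 1/2.
By linearity: E[X] = 126 · (1/2) = (127 − 1) · (1/2) = 63 ≈ 63.00000.

E[X] = 63 = 63.00000.


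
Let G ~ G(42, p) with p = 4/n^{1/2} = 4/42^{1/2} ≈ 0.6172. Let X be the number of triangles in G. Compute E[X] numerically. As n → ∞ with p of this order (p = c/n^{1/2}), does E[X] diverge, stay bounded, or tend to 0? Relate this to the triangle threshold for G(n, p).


Number of potential triangles: C(42, 3) = 11480.
Each occurs with probability p³ ≈ (0.6172)³ ≈ 2.351289e-01.
By linearity: E[X] = C(42, 3)·p³ ≈ 11480 · 2.351289e-01 ≈ 2699.2799.
Since α = 1/2 < 1, p = c/n^{1/2} ≫ 1/n is above the triangle threshold p ~ 1/n. Asymptotically E[X] ~ (c³/6)·n^{3(1−α)} = (4³/6)·n^{1.5} → ∞; triangles are abundant w.h.p.

E[X] ≈ 2699.2799; in regime p = Θ(1/n^{1/2}) E[X] diverges (above the triangle threshold p ~ 1/n).


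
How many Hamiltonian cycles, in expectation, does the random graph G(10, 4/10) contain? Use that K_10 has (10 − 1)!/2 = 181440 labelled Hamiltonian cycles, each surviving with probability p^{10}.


K_10 has (10 − 1)!/2 = 181440 labelled Hamiltonian cycles.
For each such Hamiltonian cycle H, let X_H = 1 if all 10 edges of H are present in G. Then P[X_H = 1] = p^{10} = (2/5)^{10} = 1024/9765625.
Summing the indicators: E[X] = Σ_H E[X_H] = 181440 · p^{10} = 181440 · 1024/9765625 = 37158912/1953125.
Numerically: E[X] ≈ 19.

E[X] = 181440 · (2/5)^{10} = 37158912/1953125 ≈ 19.


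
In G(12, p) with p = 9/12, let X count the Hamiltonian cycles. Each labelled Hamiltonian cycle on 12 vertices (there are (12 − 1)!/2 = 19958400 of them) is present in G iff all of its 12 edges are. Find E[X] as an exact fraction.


K_12 has (12 − 1)!/2 = 19958400 labelled Hamiltonian cycles.
For each such Hamiltonian cycle H, let X_H = 1 if all 12 edges of H are present in G. Then P[X_H = 1] = p^{12} = (3/4)^{12} = 531441/16777216.
Summing the indicators: E[X] = Σ_H E[X_H] = 19958400 · p^{12} = 19958400 · 531441/16777216 = 82864937925/131072.
Numerically: E[X] ≈ 632209.

E[X] = 19958400 · (3/4)^{12} = 82864937925/131072 ≈ 632209.


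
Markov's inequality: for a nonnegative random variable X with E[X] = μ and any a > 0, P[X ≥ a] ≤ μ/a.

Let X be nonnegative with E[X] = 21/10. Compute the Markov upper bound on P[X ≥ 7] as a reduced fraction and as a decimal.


μ = E[X] = 21/10, a = 7.
Markov: P[X ≥ 7] ≤ μ/a = (21/10)/7 = 3/10.
Numerically: ≈ 0.300000.
(Since a = 7 > μ = 2.100000, the bound 3/10 is < 1 and informative.)

P[X ≥ 7] ≤ 3/10 ≈ 0.300000.


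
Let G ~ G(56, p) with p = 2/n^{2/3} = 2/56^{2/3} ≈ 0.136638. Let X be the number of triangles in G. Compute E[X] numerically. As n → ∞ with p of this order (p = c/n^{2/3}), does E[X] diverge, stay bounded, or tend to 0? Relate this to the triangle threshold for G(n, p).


Number of potential triangles: C(56, 3) = 27720.
Each occurs with probability p³ ≈ (0.136638)³ ≈ 2.55102041e-03.
By linearity: E[X] = C(56, 3)·p³ ≈ 27720 · 2.55102041e-03 ≈ 70.714286.
Since α = 2/3 < 1, p = c/n^{2/3} ≫ 1/n is above the triangle threshold p ~ 1/n. Asymptotically E[X] ~ (c³/6)·n^{3(1−α)} = (2³/6)·n^{1} → ∞; triangles are abundant w.h.p.

E[X] ≈ 70.714286; in regime p = Θ(1/n^{2/3}) E[X] diverges (above the triangle threshold p ~ 1/n).


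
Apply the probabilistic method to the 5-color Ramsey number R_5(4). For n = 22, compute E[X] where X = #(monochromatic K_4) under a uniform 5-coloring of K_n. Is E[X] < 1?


E[X] = C(22, 4) · 5^{1 − 6} = 7315 · 5^{−5} = 7315/3125.
As a reduced fraction: E[X] = 1463/625 ≈ 2.3408000.
Is E[X] < 1? NO.
Since E[X] ≥ 1, the first-moment bound is inconclusive at n = 22; it does NOT by itself certify R_5(4) > 22.

E[X] = 1463/625 ≈ 2.3408000; E[X] ≥ 1; first-moment method inconclusive here.


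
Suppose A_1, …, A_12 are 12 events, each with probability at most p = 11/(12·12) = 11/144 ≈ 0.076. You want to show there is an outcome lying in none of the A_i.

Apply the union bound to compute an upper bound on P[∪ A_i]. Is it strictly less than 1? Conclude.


Union bound: P[∪_{i=1}^{12} A_i] ≤ Σ_i P[A_i] ≤ 12·p = 12·(11/144) = 11/12.
Numerically: 11/12 ≈ 0.917.
Is 11/12 < 1? YES.
Since P[∪ A_i] ≤ 11/12 < 1, the complement has P[∩ A_i^c] ≥ 1 − 11/12 = 1/12 > 0, so some outcome avoids every A_i.

12·p = 11/12 ≈ 0.917; existence CERTIFIED by the union bound.


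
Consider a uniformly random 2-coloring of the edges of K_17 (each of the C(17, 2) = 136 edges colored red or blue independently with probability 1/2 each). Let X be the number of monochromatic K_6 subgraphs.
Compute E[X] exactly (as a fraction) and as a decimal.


Let X = Σ_S X_S over the C(17, 6) = 12376 subsets S of size 6, where X_S = 1 if the K_6 on S is monochromatic.
For a fixed S, the K_6 on S has C(6, 2) = 15 edges. P[all 15 edges red] = (1/2)^15, and likewise for blue, so P[monochromatic] = 2·(1/2)^15 = 2^{1 − 15} = 1/16384.
By linearity: E[X] = C(17, 6) · 2^{1 − 15} = 12376 · 1/16384 = 1547/2048.
Numerically: E[X] ≈ 0.7554.

E[X] = C(17,6)·2^(1−C(6,2)) = 1547/2048 ≈ 0.7554.


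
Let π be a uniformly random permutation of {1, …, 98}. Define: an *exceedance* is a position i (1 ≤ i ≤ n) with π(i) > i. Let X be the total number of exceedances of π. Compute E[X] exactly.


Write X = Σ_{i=1}^{98} X_i, where X_i = 1_{π(i) > i}.
For each fixed i, π(i) is uniform over {1, …, 98} (marginal of a uniform permutation), so P[π(i) > i] = (n − i)/n. Summing: Σ_{i=1}^{98} (n − i)/n = (0 + 1 + … + 97)/98 = 98(98 − 1)/(2·98) = (98 − 1)/2.
Hence E[X] = Σ_{i=1}^{98} (98 − i)/98 = 97/2 ≈ 48.50000.

E[X] = 97/2 = 48.50000.


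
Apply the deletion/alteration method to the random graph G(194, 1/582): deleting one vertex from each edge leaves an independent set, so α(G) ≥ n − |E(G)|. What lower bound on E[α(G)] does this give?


E[|E(G)|] = C(194, 2)·p = 18721 · (1/582) = 193/6.
E[α(G)] ≥ n − E[|E(G)|] = 194 − 193/6 = 971/6.
Numerically: ≈ 161.8333.
(This is only a lower bound; the true E[α(G)] may be larger.)

E[α(G)] ≥ 971/6 ≈ 161.8333.


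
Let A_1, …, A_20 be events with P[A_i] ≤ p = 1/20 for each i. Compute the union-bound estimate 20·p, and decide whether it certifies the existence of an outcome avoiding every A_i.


Union bound: P[∪_{i=1}^{20} A_i] ≤ Σ_i P[A_i] ≤ 20·p = 20·(1/20) = 1.
Numerically: 1 ≈ 1.00000.
Is 1 < 1? NO.
Since the bound 1 is ≥ 1, the union bound is uninformative here; it does NOT by itself certify existence.

20·p = 1 ≈ 1.00000; existence NOT certified by the union bound.


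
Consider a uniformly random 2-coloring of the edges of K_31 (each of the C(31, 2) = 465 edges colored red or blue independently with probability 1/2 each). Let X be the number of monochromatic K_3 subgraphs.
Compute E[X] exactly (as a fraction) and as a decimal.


Let X = Σ_S X_S over the C(31, 3) = 4495 subsets S of size 3, where X_S = 1 if the K_3 on S is monochromatic.
For a fixed S, the K_3 on S has C(3, 2) = 3 edges. P[all 3 edges red] = (1/2)^3, and likewise for blue, so P[monochromatic] = 2·(1/2)^3 = 2^{1 − 3} = 1/4.
By linearity of expectation: E[X] = C(31, 3) · 2^{1 − 3} = 4495 · 1/4 = 4495/4.
Numerically: E[X] ≈ 1123.750000.

E[X] = C(31,3)·2^(1−C(3,2)) = 4495/4 ≈ 1123.750000.


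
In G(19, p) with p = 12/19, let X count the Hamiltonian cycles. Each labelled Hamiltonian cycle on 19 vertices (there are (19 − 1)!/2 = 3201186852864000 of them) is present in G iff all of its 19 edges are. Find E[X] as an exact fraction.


K_19 has (19 − 1)!/2 = 3201186852864000 labelled Hamiltonian cycles.
For each such Hamiltonian cycle H, let X_H = 1 if all 19 edges of H are present in G. Then P[X_H = 1] = p^{19} = (12/19)^{19} = 319479999370622926848/1978419655660313589123979.
By linearity of expectation: E[X] = Σ_H E[X_H] = 3201186852864000 · p^{19} = 3201186852864000 · 319479999370622926848/1978419655660313589123979 = 1022715173738237107931793611292672000/1978419655660313589123979.
Numerically: E[X] ≈ 5.169e+11.

E[X] = 3201186852864000 · (12/19)^{19} = 1022715173738237107931793611292672000/1978419655660313589123979 ≈ 5.169e+11.


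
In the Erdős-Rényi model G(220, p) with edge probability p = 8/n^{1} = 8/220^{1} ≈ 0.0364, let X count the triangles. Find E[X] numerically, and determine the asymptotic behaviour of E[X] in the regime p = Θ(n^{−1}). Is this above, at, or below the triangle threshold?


Number of potential triangles: C(220, 3) = 1750540.
Each occurs with probability p³ ≈ (0.0364)³ ≈ 4.80841e-05.
By linearity: E[X] = C(220, 3)·p³ ≈ 1750540 · 4.80841e-05 ≈ 84.173.
Here α = 1, so p = 8/n is exactly at the triangle threshold p ~ 1/n. Asymptotically E[X] → c³/6 = 8³/6 = 256/3 ≈ 85.333, a bounded constant. In this regime the triangle count is asymptotically Poisson(c³/6).

E[X] ≈ 84.173; in regime p = Θ(1/n^{1}) E[X] stays bounded (at the triangle threshold p ~ 1/n).


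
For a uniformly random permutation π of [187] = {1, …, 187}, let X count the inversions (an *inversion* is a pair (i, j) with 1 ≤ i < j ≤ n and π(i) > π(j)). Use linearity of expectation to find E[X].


Write X = Σ X_I over the C(187, 2) = 17391 pairs i < j, with X_I the indicator of one inversion.
There are 17391 indicators.
For each fixed pair i < j, the values π(i) and π(j) are two distinct elements of {1, …, 187} in uniformly random order; by symmetry P[π(i) > π(j)] = 1/2.
By linearity: E[X] = 17391 · (1/2) = C(187, 2) · (1/2) = 17391/2 = 17391/2 ≈ 8695.5000.

E[X] = 17391/2 = 8695.5000.


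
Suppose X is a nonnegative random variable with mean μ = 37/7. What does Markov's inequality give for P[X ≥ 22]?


μ = E[X] = 37/7, a = 22.
Markov: P[X ≥ 22] ≤ μ/a = (37/7)/22 = 37/154.
Numerically: ≈ 0.240.
(Since a = 22 > μ = 5.286, the bound 37/154 is < 1 and informative.)

P[X ≥ 22] ≤ 37/154 ≈ 0.240.


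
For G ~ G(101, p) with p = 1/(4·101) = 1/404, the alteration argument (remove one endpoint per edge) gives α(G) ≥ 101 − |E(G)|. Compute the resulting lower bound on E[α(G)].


E[|E(G)|] = C(101, 2)·p = 5050 · (1/404) = 25/2.
E[α(G)] ≥ n − E[|E(G)|] = 101 − 25/2 = 177/2.
Numerically: ≈ 88.50000.
(This is only a lower bound; the true E[α(G)] may be larger.)

E[α(G)] ≥ 177/2 ≈ 88.50000.


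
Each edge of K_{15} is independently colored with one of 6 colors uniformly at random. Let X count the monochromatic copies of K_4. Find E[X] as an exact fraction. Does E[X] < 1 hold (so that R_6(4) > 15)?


E[X] = C(15, 4) · 6^{1 − 6} = 1365 · 6^{−5} = 1365/7776.
As a reduced fraction: E[X] = 455/2592 ≈ 0.17554.
Is E[X] < 1? YES.
Since E[X] < 1, there exists a 6-coloring of K_{15} with no monochromatic K_4; hence R_6(4) > 15.

E[X] = 455/2592 ≈ 0.17554; E[X] < 1, so R_6(4) > 15.


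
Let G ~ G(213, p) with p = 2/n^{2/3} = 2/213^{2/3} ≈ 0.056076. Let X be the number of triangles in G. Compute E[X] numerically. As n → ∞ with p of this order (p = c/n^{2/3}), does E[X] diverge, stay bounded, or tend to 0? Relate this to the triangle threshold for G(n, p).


Number of potential triangles: C(213, 3) = 1587986.
Each occurs with probability p³ ≈ (0.056076)³ ≈ 1.76331857e-04.
By linearity: E[X] = C(213, 3)·p³ ≈ 1587986 · 1.76331857e-04 ≈ 280.012520.
Since α = 2/3 < 1, p = c/n^{2/3} ≫ 1/n is above the triangle threshold p ~ 1/n. Asymptotically E[X] ~ (c³/6)·n^{3(1−α)} = (2³/6)·n^{1} → ∞; triangles are abundant w.h.p.

E[X] ≈ 280.012520; in regime p = Θ(1/n^{2/3}) E[X] diverges (above the triangle threshold p ~ 1/n).


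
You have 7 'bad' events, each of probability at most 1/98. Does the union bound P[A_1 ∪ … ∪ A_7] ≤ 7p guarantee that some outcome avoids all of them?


Union bound: P[∪_{i=1}^{7} A_i] ≤ Σ_i P[A_i] ≤ 7·p = 7·(1/98) = 1/14.
Numerically: 1/14 ≈ 0.07143.
Is 1/14 < 1? YES.
Since P[∪ A_i] ≤ 1/14 < 1, the complement has P[∩ A_i^c] ≥ 1 − 1/14 = 13/14 > 0, so some outcome avoids every A_i.

7·p = 1/14 ≈ 0.07143; existence CERTIFIED by the union bound.


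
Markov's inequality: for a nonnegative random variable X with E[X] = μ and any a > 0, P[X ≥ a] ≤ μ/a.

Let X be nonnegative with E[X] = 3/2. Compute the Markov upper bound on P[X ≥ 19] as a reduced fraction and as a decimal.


μ = E[X] = 3/2, a = 19.
Markov: P[X ≥ 19] ≤ μ/a = (3/2)/19 = 3/38.
Numerically: ≈ 0.079.
(Since a = 19 > μ = 1.500, the bound 3/38 is < 1 and informative.)

P[X ≥ 19] ≤ 3/38 ≈ 0.079.


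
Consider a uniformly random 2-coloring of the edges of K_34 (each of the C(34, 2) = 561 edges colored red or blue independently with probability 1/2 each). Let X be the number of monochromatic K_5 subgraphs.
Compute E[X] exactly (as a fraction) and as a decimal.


Let X = Σ_S X_S over the C(34, 5) = 278256 subsets S of size 5, where X_S = 1 if the K_5 on S is monochromatic.
For a fixed S, the K_5 on S has C(5, 2) = 10 edges. P[all 10 edges red] = (1/2)^10, and likewise for blue, so P[monochromatic] = 2·(1/2)^10 = 2^{1 − 10} = 1/512.
By linearity of expectation: E[X] = C(34, 5) · 2^{1 − 10} = 278256 · 1/512 = 17391/32.
Numerically: E[X] ≈ 543.4688.

E[X] = C(34,5)·2^(1−C(5,2)) = 17391/32 ≈ 543.4688.


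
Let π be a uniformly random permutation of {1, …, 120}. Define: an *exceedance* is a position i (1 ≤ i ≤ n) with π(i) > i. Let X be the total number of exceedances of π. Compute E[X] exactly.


Write X = Σ_{i=1}^{120} X_i, where X_i = 1_{π(i) > i}.
For each fixed i, π(i) is uniform over {1, …, 120} (marginal of a uniform permutation), so P[π(i) > i] = (n − i)/n. Summing: Σ_{i=1}^{120} (n − i)/n = (0 + 1 + … + 119)/120 = 120(120 − 1)/(2·120) = (120 − 1)/2.
Hence E[X] = Σ_{i=1}^{120} (120 − i)/120 = 119/2 ≈ 59.500.

E[X] = 119/2 = 59.500.
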